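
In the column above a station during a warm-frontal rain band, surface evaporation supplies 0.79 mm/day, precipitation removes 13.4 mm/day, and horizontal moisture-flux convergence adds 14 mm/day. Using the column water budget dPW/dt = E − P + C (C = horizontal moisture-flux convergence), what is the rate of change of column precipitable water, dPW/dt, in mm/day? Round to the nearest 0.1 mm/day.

dPW/dt ≈ 1.4 mm/day

dPW/dt = E − P + C = 0.79 − 13.4 + (14) = 1.4 mm/day.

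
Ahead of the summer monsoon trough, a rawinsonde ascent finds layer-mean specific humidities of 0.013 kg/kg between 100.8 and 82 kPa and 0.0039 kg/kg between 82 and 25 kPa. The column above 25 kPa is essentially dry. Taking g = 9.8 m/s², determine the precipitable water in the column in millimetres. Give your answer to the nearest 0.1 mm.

PW ≈ 47.6 mm

Precipitable water is the column-integrated vapour mass per unit area: PW = (1/g) Σ q̄ Δp, with q in kg/kg and Δp in Pa (1 kg/m² of water = 1 mm).
Layer 100.8–82 kPa: Δp = 188 hPa = 18800 Pa, q̄ = 0.013 kg/kg → 0.013 × 18800 / 9.8 = 24.94 mm
Layer 82–25 kPa: Δp = 570 hPa = 57000 Pa, q̄ = 0.0039 kg/kg → 0.0039 × 57000 / 9.8 = 22.68 mm
PW = 24.94 + 22.68 = 47.62 ≈ 47.6 mm.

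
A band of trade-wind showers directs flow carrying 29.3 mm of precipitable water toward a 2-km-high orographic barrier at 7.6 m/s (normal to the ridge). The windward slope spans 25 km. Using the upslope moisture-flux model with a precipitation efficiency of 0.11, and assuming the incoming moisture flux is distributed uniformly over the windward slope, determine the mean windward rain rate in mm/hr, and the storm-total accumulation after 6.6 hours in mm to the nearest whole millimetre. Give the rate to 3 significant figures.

R ≈ 3.53 mm/hr; total ≈ 23 mm

Incoming column moisture flux per unit ridge length: F = V × PW = 7.6 × 29.3 = 222.68 mm·m/s.
Spread over the 25 km slope with efficiency ε = 0.11: R = ε·F/W = 0.11 × 222.68 / 25000 m = 9.798e-04 mm/s.
R = 9.798e-04 × 3600 = 3.53 mm/hr.
Over 6.6 h: total = 3.53 × 6.6 = 23.298 ≈ 23 mm.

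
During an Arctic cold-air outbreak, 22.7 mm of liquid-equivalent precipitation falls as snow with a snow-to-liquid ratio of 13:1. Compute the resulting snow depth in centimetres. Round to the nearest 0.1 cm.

snow depth ≈ 29.5 cm

Snow depth = liquid × ratio = 22.7 mm × 13 = 295.1 mm = 29.5 cm.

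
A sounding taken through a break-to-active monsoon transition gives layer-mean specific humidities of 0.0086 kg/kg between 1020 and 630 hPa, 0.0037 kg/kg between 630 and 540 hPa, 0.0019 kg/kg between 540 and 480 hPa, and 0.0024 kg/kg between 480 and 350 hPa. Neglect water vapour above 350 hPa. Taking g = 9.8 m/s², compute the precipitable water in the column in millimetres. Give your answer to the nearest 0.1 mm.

PW ≈ 42.0 mm

Precipitable water is the column-integrated vapour mass per unit area: PW = (1/g) Σ q̄ Δp, with q in kg/kg and Δp in Pa (1 kg/m² of water = 1 mm).
Layer 1020–630 hPa: Δp = 390 hPa = 39000 Pa, q̄ = 0.0086 kg/kg → 0.0086 × 39000 / 9.8 = 34.22 mm
Layer 630–540 hPa: Δp = 90 hPa = 9000 Pa, q̄ = 0.0037 kg/kg → 0.0037 × 9000 / 9.8 = 3.40 mm
Layer 540–480 hPa: Δp = 60 hPa = 6000 Pa, q̄ = 0.0019 kg/kg → 0.0019 × 6000 / 9.8 = 1.16 mm
Layer 480–350 hPa: Δp = 130 hPa = 13000 Pa, q̄ = 0.0024 kg/kg → 0.0024 × 13000 / 9.8 = 3.18 mm
PW = 34.22 + 3.40 + 1.16 + 3.18 = 41.96 ≈ 42.0 mm.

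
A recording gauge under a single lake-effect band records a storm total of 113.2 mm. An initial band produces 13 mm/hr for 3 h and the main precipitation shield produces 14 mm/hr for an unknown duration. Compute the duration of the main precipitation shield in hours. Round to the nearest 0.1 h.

duration ≈ 5.3 h

Known phases: 13 × 3 = 39 mm.
Remaining depth = 113.2 − 39 = 74.2 mm.
Duration = 74.2 / 14 = 5.3 h.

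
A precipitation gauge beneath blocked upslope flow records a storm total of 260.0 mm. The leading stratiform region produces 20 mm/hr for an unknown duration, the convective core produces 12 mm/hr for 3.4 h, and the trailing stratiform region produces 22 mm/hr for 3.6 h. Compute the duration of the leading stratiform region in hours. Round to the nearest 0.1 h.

Known phases: 12 × 3.4 + 22 × 3.6 = 40.8 + 79.2 = 120 mm.
Remaining depth = 260.0 − 120 = 140 mm.
Duration = 140 / 20 = 7.0 h.

duration ≈ 7.0 h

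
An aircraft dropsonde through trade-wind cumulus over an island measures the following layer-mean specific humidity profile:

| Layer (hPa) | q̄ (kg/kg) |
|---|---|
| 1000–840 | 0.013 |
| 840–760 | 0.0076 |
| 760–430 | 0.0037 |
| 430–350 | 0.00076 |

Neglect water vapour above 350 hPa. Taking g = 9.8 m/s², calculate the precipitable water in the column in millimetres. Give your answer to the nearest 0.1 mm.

Precipitable water is the column-integrated vapour mass per unit area: PW = (1/g) Σ q̄ Δp, with q in kg/kg and Δp in Pa (1 kg/m² of water = 1 mm).
Layer 1000–840 hPa: Δp = 160 hPa = 16000 Pa, q̄ = 0.013 kg/kg → 0.013 × 16000 / 9.8 = 21.22 mm
Layer 840–760 hPa: Δp = 80 hPa = 8000 Pa, q̄ = 0.0076 kg/kg → 0.0076 × 8000 / 9.8 = 6.20 mm
Layer 760–430 hPa: Δp = 330 hPa = 33000 Pa, q̄ = 0.0037 kg/kg → 0.0037 × 33000 / 9.8 = 12.46 mm
Layer 430–350 hPa: Δp = 80 hPa = 8000 Pa, q̄ = 0.00076 kg/kg → 0.00076 × 8000 / 9.8 = 0.62 mm
PW = 21.22 + 6.20 + 12.46 + 0.62 = 40.50 ≈ 40.5 mm.

PW ≈ 40.5 mm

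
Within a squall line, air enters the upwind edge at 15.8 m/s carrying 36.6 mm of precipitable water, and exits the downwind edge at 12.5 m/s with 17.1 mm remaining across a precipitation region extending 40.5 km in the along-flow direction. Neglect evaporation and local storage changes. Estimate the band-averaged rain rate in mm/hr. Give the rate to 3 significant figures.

Column moisture flux per unit crosswind length is F = V × PW.
Inflow: F_in = 15.8 × 36.6 = 578.28 mm·m/s
Outflow: F_out = 12.5 × 17.1 = 213.75 mm·m/s
Steady-state rate R = (F_in − F_out)/L = (578.28 − 213.75) / 40500 m = 9.001e-03 mm/s.
R = 9.001e-03 × 3600 = 32.4 mm/hr.

R ≈ 32.4 mm/hr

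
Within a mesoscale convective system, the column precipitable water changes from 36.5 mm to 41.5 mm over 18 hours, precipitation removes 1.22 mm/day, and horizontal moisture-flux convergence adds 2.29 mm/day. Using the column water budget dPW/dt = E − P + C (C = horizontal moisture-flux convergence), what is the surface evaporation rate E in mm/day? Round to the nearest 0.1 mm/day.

E ≈ 5.6 mm/day

dPW/dt = (41.5 − 36.5) mm / (18/24 day) = +6.667 mm/day.
E = dPW/dt + P − C = (+6.667) + 1.22 − (2.29) = 5.6 mm/day.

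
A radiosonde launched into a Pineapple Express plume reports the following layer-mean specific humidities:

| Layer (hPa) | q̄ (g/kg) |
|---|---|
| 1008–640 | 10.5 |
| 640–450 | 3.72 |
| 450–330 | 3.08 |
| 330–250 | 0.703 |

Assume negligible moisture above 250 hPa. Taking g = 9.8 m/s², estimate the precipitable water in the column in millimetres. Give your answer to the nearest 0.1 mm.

Precipitable water is the column-integrated vapour mass per unit area: PW = (1/g) Σ q̄ Δp, with q in kg/kg and Δp in Pa (1 kg/m² of water = 1 mm).
Layer 1008–640 hPa: Δp = 368 hPa = 36800 Pa, q̄ = 0.0105 kg/kg → 0.0105 × 36800 / 9.8 = 39.43 mm
Layer 640–450 hPa: Δp = 190 hPa = 19000 Pa, q̄ = 0.00372 kg/kg → 0.00372 × 19000 / 9.8 = 7.21 mm
Layer 450–330 hPa: Δp = 120 hPa = 12000 Pa, q̄ = 0.00308 kg/kg → 0.00308 × 12000 / 9.8 = 3.77 mm
Layer 330–250 hPa: Δp = 80 hPa = 8000 Pa, q̄ = 0.000703 kg/kg → 0.000703 × 8000 / 9.8 = 0.57 mm
PW = 39.43 + 7.21 + 3.77 + 0.57 = 50.98 ≈ 51.0 mm.

PW ≈ 51.0 mm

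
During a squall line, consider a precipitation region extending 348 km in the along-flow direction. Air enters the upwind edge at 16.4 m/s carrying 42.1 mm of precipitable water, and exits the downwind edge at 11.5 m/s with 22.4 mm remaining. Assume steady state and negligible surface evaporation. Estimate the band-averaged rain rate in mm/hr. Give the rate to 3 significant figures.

R ≈ 4.48 mm/hr

Column moisture flux per unit crosswind length is F = V × PW.
Inflow: F_in = 16.4 × 42.1 = 690.44 mm·m/s
Outflow: F_out = 11.5 × 22.4 = 257.6 mm·m/s
Steady-state rate R = (F_in − F_out)/L = (690.44 − 257.6) / 348000 m = 1.244e-03 mm/s.
R = 1.244e-03 × 3600 = 4.48 mm/hr.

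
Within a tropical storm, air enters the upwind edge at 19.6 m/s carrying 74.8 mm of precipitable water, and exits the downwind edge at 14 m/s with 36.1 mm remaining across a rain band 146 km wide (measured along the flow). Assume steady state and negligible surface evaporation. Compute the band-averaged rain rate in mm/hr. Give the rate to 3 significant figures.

Column moisture flux per unit crosswind length is F = V × PW.
Inflow: F_in = 19.6 × 74.8 = 1466.08 mm·m/s
Outflow: F_out = 14 × 36.1 = 505.4 mm·m/s
Steady-state rate R = (F_in − F_out)/L = (1466.08 − 505.4) / 146000 m = 6.580e-03 mm/s.
R = 6.580e-03 × 3600 = 23.7 mm/hr.

R ≈ 23.7 mm/hr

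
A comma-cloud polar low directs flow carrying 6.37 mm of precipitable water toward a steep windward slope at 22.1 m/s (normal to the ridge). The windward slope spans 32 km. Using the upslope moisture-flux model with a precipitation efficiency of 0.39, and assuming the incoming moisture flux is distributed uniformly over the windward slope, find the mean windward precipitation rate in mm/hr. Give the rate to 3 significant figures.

R ≈ 6.18 mm/hr

Incoming column moisture flux per unit ridge length: F = V × PW = 22.1 × 6.37 = 140.777 mm·m/s.
Spread over the 32 km slope with efficiency ε = 0.39: R = ε·F/W = 0.39 × 140.777 / 32000 m = 1.716e-03 mm/s.
R = 1.716e-03 × 3600 = 6.18 mm/hr.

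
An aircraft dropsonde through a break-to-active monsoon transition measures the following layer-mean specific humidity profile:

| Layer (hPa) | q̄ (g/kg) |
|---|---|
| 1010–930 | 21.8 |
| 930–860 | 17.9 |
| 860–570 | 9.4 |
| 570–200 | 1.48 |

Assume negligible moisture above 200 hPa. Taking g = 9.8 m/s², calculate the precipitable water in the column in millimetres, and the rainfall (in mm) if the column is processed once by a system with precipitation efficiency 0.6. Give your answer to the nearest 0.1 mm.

PW ≈ 64.0 mm; rainfall ≈ 38.4 mm

Precipitable water is the column-integrated vapour mass per unit area: PW = (1/g) Σ q̄ Δp, with q in kg/kg and Δp in Pa (1 kg/m² of water = 1 mm).
Layer 1010–930 hPa: Δp = 80 hPa = 8000 Pa, q̄ = 0.0218 kg/kg → 0.0218 × 8000 / 9.8 = 17.80 mm
Layer 930–860 hPa: Δp = 70 hPa = 7000 Pa, q̄ = 0.0179 kg/kg → 0.0179 × 7000 / 9.8 = 12.79 mm
Layer 860–570 hPa: Δp = 290 hPa = 29000 Pa, q̄ = 0.0094 kg/kg → 0.0094 × 29000 / 9.8 = 27.82 mm
Layer 570–200 hPa: Δp = 370 hPa = 37000 Pa, q̄ = 0.00148 kg/kg → 0.00148 × 37000 / 9.8 = 5.59 mm
PW = 17.80 + 12.79 + 27.82 + 5.59 = 64.00 ≈ 64.0 mm.
Rainfall = ε × PW = 0.6 × 64.0 = 38.4 mm.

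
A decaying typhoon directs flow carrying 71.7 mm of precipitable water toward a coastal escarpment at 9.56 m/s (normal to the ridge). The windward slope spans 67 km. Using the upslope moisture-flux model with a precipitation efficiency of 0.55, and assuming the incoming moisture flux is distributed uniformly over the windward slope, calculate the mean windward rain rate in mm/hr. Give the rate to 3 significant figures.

R ≈ 20.3 mm/hr

Incoming column moisture flux per unit ridge length: F = V × PW = 9.56 × 71.7 = 685.452 mm·m/s.
Spread over the 67 km slope with efficiency ε = 0.55: R = ε·F/W = 0.55 × 685.452 / 67000 m = 5.627e-03 mm/s.
R = 5.627e-03 × 3600 = 20.3 mm/hr.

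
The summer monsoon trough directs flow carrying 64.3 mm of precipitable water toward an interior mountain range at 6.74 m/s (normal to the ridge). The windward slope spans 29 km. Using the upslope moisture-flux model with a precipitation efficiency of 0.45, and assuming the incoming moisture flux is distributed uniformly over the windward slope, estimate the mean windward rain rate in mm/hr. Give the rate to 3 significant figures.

R ≈ 24.2 mm/hr

Incoming column moisture flux per unit ridge length: F = V × PW = 6.74 × 64.3 = 433.382 mm·m/s.
Spread over the 29 km slope with efficiency ε = 0.45: R = ε·F/W = 0.45 × 433.382 / 29000 m = 6.725e-03 mm/s.
R = 6.725e-03 × 3600 = 24.2 mm/hr.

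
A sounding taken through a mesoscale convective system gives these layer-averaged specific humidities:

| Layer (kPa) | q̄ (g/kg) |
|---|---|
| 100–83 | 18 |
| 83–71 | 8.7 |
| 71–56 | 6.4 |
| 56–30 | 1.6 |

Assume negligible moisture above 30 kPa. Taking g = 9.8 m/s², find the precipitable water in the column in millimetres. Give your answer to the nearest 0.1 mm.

PW ≈ 55.9 mm

Precipitable water is the column-integrated vapour mass per unit area: PW = (1/g) Σ q̄ Δp, with q in kg/kg and Δp in Pa (1 kg/m² of water = 1 mm).
Layer 100–83 kPa: Δp = 170 hPa = 17000 Pa, q̄ = 0.018 kg/kg → 0.018 × 17000 / 9.8 = 31.22 mm
Layer 83–71 kPa: Δp = 120 hPa = 12000 Pa, q̄ = 0.0087 kg/kg → 0.0087 × 12000 / 9.8 = 10.65 mm
Layer 71–56 kPa: Δp = 150 hPa = 15000 Pa, q̄ = 0.0064 kg/kg → 0.0064 × 15000 / 9.8 = 9.80 mm
Layer 56–30 kPa: Δp = 260 hPa = 26000 Pa, q̄ = 0.0016 kg/kg → 0.0016 × 26000 / 9.8 = 4.24 mm
PW = 31.22 + 10.65 + 9.80 + 4.24 = 55.91 ≈ 55.9 mm.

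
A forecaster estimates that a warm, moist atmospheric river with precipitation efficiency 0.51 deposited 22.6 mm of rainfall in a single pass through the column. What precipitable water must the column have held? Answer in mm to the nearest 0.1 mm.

PW ≈ 44.3 mm

PW = rainfall / ε = 22.6 / 0.51 = 44.3 mm.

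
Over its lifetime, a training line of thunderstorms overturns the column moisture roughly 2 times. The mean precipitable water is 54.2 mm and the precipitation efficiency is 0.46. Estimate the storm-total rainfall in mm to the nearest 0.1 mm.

Each cycle deposits ε × PW = 0.46 × 54.2 = 24.932 mm.
Over 2 cycles: 2 × 24.932 = 49.9 mm.

rainfall ≈ 49.9 mm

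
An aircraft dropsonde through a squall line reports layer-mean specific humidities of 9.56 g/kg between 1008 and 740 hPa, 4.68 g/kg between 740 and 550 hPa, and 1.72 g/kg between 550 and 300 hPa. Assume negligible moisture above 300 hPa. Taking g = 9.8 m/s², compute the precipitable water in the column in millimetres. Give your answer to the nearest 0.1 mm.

Precipitable water is the column-integrated vapour mass per unit area: PW = (1/g) Σ q̄ Δp, with q in kg/kg and Δp in Pa (1 kg/m² of water = 1 mm).
Layer 1008–740 hPa: Δp = 268 hPa = 26800 Pa, q̄ = 0.00956 kg/kg → 0.00956 × 26800 / 9.8 = 26.14 mm
Layer 740–550 hPa: Δp = 190 hPa = 19000 Pa, q̄ = 0.00468 kg/kg → 0.00468 × 19000 / 9.8 = 9.07 mm
Layer 550–300 hPa: Δp = 250 hPa = 25000 Pa, q̄ = 0.00172 kg/kg → 0.00172 × 25000 / 9.8 = 4.39 mm
PW = 26.14 + 9.07 + 4.39 = 39.60 ≈ 39.6 mm.

PW ≈ 39.6 mm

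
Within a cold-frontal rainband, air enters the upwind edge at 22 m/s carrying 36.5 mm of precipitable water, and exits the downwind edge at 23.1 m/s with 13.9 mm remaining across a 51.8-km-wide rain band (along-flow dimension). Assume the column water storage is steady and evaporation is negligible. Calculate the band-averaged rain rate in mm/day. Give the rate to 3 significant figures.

Column moisture flux per unit crosswind length is F = V × PW.
Inflow: F_in = 22 × 36.5 = 803 mm·m/s
Outflow: F_out = 23.1 × 13.9 = 321.09 mm·m/s
Steady-state rate R = (F_in − F_out)/L = (803 − 321.09) / 51800 m = 9.303e-03 mm/s.
R = 9.303e-03 × 3600 × 24 = 804 mm/day.

R ≈ 804 mm/day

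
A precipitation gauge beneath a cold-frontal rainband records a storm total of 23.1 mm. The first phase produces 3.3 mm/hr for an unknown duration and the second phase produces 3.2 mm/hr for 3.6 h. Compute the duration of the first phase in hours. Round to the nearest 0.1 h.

duration ≈ 3.5 h

Known phases: 3.2 × 3.6 = 11.52 mm.
Remaining depth = 23.1 − 11.52 = 11.58 mm.
Duration = 11.58 / 3.3 = 3.5 h.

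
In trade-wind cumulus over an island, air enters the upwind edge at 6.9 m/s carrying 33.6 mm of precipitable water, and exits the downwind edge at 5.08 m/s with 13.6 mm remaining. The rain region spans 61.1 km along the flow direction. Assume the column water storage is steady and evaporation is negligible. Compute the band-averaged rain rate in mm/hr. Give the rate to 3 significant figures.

Column moisture flux per unit crosswind length is F = V × PW.
Inflow: F_in = 6.9 × 33.6 = 231.84 mm·m/s
Outflow: F_out = 5.08 × 13.6 = 69.088 mm·m/s
Steady-state rate R = (F_in − F_out)/L = (231.84 − 69.088) / 61100 m = 2.664e-03 mm/s.
R = 2.664e-03 × 3600 = 9.59 mm/hr.

R ≈ 9.59 mm/hr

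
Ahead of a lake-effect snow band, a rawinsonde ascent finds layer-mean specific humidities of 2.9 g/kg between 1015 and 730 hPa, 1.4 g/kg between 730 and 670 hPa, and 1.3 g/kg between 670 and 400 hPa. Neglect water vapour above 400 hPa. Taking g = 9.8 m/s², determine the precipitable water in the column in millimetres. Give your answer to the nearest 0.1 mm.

PW ≈ 12.9 mm

Precipitable water is the column-integrated vapour mass per unit area: PW = (1/g) Σ q̄ Δp, with q in kg/kg and Δp in Pa (1 kg/m² of water = 1 mm).
Layer 1015–730 hPa: Δp = 285 hPa = 28500 Pa, q̄ = 0.0029 kg/kg → 0.0029 × 28500 / 9.8 = 8.43 mm
Layer 730–670 hPa: Δp = 60 hPa = 6000 Pa, q̄ = 0.0014 kg/kg → 0.0014 × 6000 / 9.8 = 0.86 mm
Layer 670–400 hPa: Δp = 270 hPa = 27000 Pa, q̄ = 0.0013 kg/kg → 0.0013 × 27000 / 9.8 = 3.58 mm
PW = 8.43 + 0.86 + 3.58 = 12.87 ≈ 12.9 mm.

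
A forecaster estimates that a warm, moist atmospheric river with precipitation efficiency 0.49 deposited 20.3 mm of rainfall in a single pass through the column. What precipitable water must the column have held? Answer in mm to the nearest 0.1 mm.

PW ≈ 41.4 mm

PW = rainfall / ε = 20.3 / 0.49 = 41.4 mm.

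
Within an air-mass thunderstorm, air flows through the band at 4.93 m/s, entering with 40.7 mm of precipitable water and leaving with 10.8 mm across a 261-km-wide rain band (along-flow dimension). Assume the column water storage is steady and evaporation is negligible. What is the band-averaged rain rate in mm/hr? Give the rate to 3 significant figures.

R ≈ 2.03 mm/hr

Column moisture flux per unit crosswind length is F = V × PW.
Inflow: F_in = 4.93 × 40.7 = 200.651 mm·m/s
Outflow: F_out = 4.93 × 10.8 = 53.244 mm·m/s
Steady-state rate R = (F_in − F_out)/L = (200.651 − 53.244) / 261000 m = 5.648e-04 mm/s.
R = 5.648e-04 × 3600 = 2.03 mm/hr.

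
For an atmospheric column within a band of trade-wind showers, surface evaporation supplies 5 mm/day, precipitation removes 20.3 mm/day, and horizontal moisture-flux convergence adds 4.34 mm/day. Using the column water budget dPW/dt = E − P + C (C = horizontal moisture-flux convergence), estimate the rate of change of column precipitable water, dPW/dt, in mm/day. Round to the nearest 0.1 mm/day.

dPW/dt ≈ -11.0 mm/day

dPW/dt = E − P + C = 5 − 20.3 + (4.34) = -11.0 mm/day.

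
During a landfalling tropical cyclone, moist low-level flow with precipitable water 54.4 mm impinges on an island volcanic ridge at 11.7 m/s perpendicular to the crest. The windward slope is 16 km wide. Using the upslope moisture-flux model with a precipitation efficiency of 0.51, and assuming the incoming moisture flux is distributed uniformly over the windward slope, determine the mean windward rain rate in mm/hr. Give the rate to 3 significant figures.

R ≈ 73.0 mm/hr

Incoming column moisture flux per unit ridge length: F = V × PW = 11.7 × 54.4 = 636.48 mm·m/s.
Spread over the 16 km slope with efficiency ε = 0.51: R = ε·F/W = 0.51 × 636.48 / 16000 m = 2.029e-02 mm/s.
R = 2.029e-02 × 3600 = 73.0 mm/hr.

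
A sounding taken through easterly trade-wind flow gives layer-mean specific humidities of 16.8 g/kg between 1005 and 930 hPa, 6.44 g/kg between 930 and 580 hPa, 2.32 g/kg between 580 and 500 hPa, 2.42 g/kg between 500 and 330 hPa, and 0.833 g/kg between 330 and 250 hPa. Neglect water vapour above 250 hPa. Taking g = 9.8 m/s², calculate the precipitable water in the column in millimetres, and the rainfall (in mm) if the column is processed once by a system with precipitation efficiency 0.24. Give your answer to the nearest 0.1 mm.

PW ≈ 42.6 mm; rainfall ≈ 10.2 mm

Precipitable water is the column-integrated vapour mass per unit area: PW = (1/g) Σ q̄ Δp, with q in kg/kg and Δp in Pa (1 kg/m² of water = 1 mm).
Layer 1005–930 hPa: Δp = 75 hPa = 7500 Pa, q̄ = 0.0168 kg/kg → 0.0168 × 7500 / 9.8 = 12.86 mm
Layer 930–580 hPa: Δp = 350 hPa = 35000 Pa, q̄ = 0.00644 kg/kg → 0.00644 × 35000 / 9.8 = 23.00 mm
Layer 580–500 hPa: Δp = 80 hPa = 8000 Pa, q̄ = 0.00232 kg/kg → 0.00232 × 8000 / 9.8 = 1.89 mm
Layer 500–330 hPa: Δp = 170 hPa = 17000 Pa, q̄ = 0.00242 kg/kg → 0.00242 × 17000 / 9.8 = 4.20 mm
Layer 330–250 hPa: Δp = 80 hPa = 8000 Pa, q̄ = 0.000833 kg/kg → 0.000833 × 8000 / 9.8 = 0.68 mm
PW = 12.86 + 23.00 + 1.89 + 4.20 + 0.68 = 42.63 ≈ 42.6 mm.
Rainfall = ε × PW = 0.24 × 42.6 = 10.2 mm.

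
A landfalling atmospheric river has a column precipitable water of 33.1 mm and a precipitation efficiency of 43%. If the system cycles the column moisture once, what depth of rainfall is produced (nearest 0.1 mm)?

rainfall ≈ 14.2 mm

Rainfall = ε × PW = 0.43 × 33.1 = 14.2 mm.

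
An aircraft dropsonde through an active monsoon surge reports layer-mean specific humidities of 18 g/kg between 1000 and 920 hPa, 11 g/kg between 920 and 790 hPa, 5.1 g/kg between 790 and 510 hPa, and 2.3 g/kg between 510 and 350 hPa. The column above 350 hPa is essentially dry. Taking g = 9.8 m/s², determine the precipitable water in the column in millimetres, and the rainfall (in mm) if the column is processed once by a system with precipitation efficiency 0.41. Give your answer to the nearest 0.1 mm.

PW ≈ 47.6 mm; rainfall ≈ 19.5 mm

Precipitable water is the column-integrated vapour mass per unit area: PW = (1/g) Σ q̄ Δp, with q in kg/kg and Δp in Pa (1 kg/m² of water = 1 mm).
Layer 1000–920 hPa: Δp = 80 hPa = 8000 Pa, q̄ = 0.018 kg/kg → 0.018 × 8000 / 9.8 = 14.69 mm
Layer 920–790 hPa: Δp = 130 hPa = 13000 Pa, q̄ = 0.011 kg/kg → 0.011 × 13000 / 9.8 = 14.59 mm
Layer 790–510 hPa: Δp = 280 hPa = 28000 Pa, q̄ = 0.0051 kg/kg → 0.0051 × 28000 / 9.8 = 14.57 mm
Layer 510–350 hPa: Δp = 160 hPa = 16000 Pa, q̄ = 0.0023 kg/kg → 0.0023 × 16000 / 9.8 = 3.76 mm
PW = 14.69 + 14.59 + 14.57 + 3.76 = 47.61 ≈ 47.6 mm.
Rainfall = ε × PW = 0.41 × 47.6 = 19.5 mm.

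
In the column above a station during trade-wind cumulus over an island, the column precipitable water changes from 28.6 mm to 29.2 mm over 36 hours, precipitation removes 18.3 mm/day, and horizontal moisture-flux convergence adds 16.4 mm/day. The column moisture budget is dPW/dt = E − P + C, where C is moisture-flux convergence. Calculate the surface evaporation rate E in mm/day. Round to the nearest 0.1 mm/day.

dPW/dt = (29.2 − 28.6) mm / (36/24 day) = +0.400 mm/day.
E = dPW/dt + P − C = (+0.400) + 18.3 − (16.4) = 2.3 mm/day.

E ≈ 2.3 mm/day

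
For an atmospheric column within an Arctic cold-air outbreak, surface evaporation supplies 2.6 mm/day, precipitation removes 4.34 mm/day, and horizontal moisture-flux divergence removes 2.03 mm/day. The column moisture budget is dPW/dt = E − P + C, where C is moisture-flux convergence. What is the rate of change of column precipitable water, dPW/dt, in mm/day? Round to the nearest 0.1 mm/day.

dPW/dt ≈ -3.8 mm/day

dPW/dt = E − P + C = 2.6 − 4.34 + (-2.03) = -3.8 mm/day.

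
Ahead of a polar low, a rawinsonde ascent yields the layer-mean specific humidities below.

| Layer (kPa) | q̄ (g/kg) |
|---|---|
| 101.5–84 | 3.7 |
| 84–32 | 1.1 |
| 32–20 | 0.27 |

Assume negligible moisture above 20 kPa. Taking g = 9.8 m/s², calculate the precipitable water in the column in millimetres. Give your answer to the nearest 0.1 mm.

PW ≈ 12.8 mm

Precipitable water is the column-integrated vapour mass per unit area: PW = (1/g) Σ q̄ Δp, with q in kg/kg and Δp in Pa (1 kg/m² of water = 1 mm).
Layer 101.5–84 kPa: Δp = 175 hPa = 17500 Pa, q̄ = 0.0037 kg/kg → 0.0037 × 17500 / 9.8 = 6.61 mm
Layer 84–32 kPa: Δp = 520 hPa = 52000 Pa, q̄ = 0.0011 kg/kg → 0.0011 × 52000 / 9.8 = 5.84 mm
Layer 32–20 kPa: Δp = 120 hPa = 12000 Pa, q̄ = 0.00027 kg/kg → 0.00027 × 12000 / 9.8 = 0.33 mm
PW = 6.61 + 5.84 + 0.33 = 12.78 ≈ 12.8 mm.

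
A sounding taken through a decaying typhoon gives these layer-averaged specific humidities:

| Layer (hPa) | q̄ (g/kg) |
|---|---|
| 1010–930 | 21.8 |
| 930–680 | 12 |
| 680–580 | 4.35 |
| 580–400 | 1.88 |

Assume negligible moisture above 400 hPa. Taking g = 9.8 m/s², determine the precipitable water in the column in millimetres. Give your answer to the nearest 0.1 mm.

PW ≈ 56.3 mm

Precipitable water is the column-integrated vapour mass per unit area: PW = (1/g) Σ q̄ Δp, with q in kg/kg and Δp in Pa (1 kg/m² of water = 1 mm).
Layer 1010–930 hPa: Δp = 80 hPa = 8000 Pa, q̄ = 0.0218 kg/kg → 0.0218 × 8000 / 9.8 = 17.80 mm
Layer 930–680 hPa: Δp = 250 hPa = 25000 Pa, q̄ = 0.012 kg/kg → 0.012 × 25000 / 9.8 = 30.61 mm
Layer 680–580 hPa: Δp = 100 hPa = 10000 Pa, q̄ = 0.00435 kg/kg → 0.00435 × 10000 / 9.8 = 4.44 mm
Layer 580–400 hPa: Δp = 180 hPa = 18000 Pa, q̄ = 0.00188 kg/kg → 0.00188 × 18000 / 9.8 = 3.45 mm
PW = 17.80 + 30.61 + 4.44 + 3.45 = 56.30 ≈ 56.3 mm.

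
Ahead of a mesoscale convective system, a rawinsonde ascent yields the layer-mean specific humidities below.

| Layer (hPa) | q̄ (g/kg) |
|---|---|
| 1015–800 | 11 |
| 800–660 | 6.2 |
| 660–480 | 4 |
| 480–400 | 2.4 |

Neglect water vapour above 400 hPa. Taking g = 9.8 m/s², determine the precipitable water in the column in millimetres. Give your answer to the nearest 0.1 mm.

PW ≈ 42.3 mm

Precipitable water is the column-integrated vapour mass per unit area: PW = (1/g) Σ q̄ Δp, with q in kg/kg and Δp in Pa (1 kg/m² of water = 1 mm).
Layer 1015–800 hPa: Δp = 215 hPa = 21500 Pa, q̄ = 0.011 kg/kg → 0.011 × 21500 / 9.8 = 24.13 mm
Layer 800–660 hPa: Δp = 140 hPa = 14000 Pa, q̄ = 0.0062 kg/kg → 0.0062 × 14000 / 9.8 = 8.86 mm
Layer 660–480 hPa: Δp = 180 hPa = 18000 Pa, q̄ = 0.004 kg/kg → 0.004 × 18000 / 9.8 = 7.35 mm
Layer 480–400 hPa: Δp = 80 hPa = 8000 Pa, q̄ = 0.0024 kg/kg → 0.0024 × 8000 / 9.8 = 1.96 mm
PW = 24.13 + 8.86 + 7.35 + 1.96 = 42.30 ≈ 42.3 mm.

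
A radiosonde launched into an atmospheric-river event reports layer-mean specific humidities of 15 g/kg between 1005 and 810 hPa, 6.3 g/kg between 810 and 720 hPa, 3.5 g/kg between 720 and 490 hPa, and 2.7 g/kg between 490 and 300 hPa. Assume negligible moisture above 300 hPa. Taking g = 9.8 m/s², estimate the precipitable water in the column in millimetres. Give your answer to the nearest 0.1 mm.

PW ≈ 49.1 mm

Precipitable water is the column-integrated vapour mass per unit area: PW = (1/g) Σ q̄ Δp, with q in kg/kg and Δp in Pa (1 kg/m² of water = 1 mm).
Layer 1005–810 hPa: Δp = 195 hPa = 19500 Pa, q̄ = 0.015 kg/kg → 0.015 × 19500 / 9.8 = 29.85 mm
Layer 810–720 hPa: Δp = 90 hPa = 9000 Pa, q̄ = 0.0063 kg/kg → 0.0063 × 9000 / 9.8 = 5.79 mm
Layer 720–490 hPa: Δp = 230 hPa = 23000 Pa, q̄ = 0.0035 kg/kg → 0.0035 × 23000 / 9.8 = 8.21 mm
Layer 490–300 hPa: Δp = 190 hPa = 19000 Pa, q̄ = 0.0027 kg/kg → 0.0027 × 19000 / 9.8 = 5.23 mm
PW = 29.85 + 5.79 + 8.21 + 5.23 = 49.08 ≈ 49.1 mm.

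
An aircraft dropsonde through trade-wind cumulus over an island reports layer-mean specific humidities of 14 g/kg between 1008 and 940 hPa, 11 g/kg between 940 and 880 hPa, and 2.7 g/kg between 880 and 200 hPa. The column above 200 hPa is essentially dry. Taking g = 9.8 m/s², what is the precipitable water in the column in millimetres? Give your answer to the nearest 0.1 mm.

PW ≈ 35.2 mm

Precipitable water is the column-integrated vapour mass per unit area: PW = (1/g) Σ q̄ Δp, with q in kg/kg and Δp in Pa (1 kg/m² of water = 1 mm).
Layer 1008–940 hPa: Δp = 68 hPa = 6800 Pa, q̄ = 0.014 kg/kg → 0.014 × 6800 / 9.8 = 9.71 mm
Layer 940–880 hPa: Δp = 60 hPa = 6000 Pa, q̄ = 0.011 kg/kg → 0.011 × 6000 / 9.8 = 6.73 mm
Layer 880–200 hPa: Δp = 680 hPa = 68000 Pa, q̄ = 0.0027 kg/kg → 0.0027 × 68000 / 9.8 = 18.73 mm
PW = 9.71 + 6.73 + 18.73 = 35.17 ≈ 35.2 mm.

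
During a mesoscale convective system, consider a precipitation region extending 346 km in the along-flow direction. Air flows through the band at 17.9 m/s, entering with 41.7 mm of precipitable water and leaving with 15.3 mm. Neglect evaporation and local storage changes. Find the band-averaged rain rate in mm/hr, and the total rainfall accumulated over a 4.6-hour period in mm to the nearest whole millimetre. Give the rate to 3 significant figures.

R ≈ 4.92 mm/hr; total ≈ 23 mm

Column moisture flux per unit crosswind length is F = V × PW.
Inflow: F_in = 17.9 × 41.7 = 746.43 mm·m/s
Outflow: F_out = 17.9 × 15.3 = 273.87 mm·m/s
Steady-state rate R = (F_in − F_out)/L = (746.43 − 273.87) / 346000 m = 1.366e-03 mm/s.
R = 1.366e-03 × 3600 = 4.92 mm/hr.
Over 4.6 h: total = 4.92 × 4.6 = 22.632 ≈ 23 mm.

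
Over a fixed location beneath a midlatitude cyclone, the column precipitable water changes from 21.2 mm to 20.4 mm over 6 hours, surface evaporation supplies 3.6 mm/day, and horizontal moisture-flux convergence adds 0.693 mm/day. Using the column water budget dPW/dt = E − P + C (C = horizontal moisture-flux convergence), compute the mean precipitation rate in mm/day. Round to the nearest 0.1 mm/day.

P ≈ 7.5 mm/day

dPW/dt = (20.4 − 21.2) mm / (6/24 day) = -3.200 mm/day.
P = E + C − dPW/dt = 3.6 + (0.693) − (-3.200) = 7.5 mm/day.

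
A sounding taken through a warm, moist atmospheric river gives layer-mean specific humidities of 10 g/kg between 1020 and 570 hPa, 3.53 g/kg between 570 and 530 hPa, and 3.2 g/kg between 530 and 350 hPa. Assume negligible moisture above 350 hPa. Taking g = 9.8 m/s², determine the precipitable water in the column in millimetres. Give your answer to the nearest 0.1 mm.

Precipitable water is the column-integrated vapour mass per unit area: PW = (1/g) Σ q̄ Δp, with q in kg/kg and Δp in Pa (1 kg/m² of water = 1 mm).
Layer 1020–570 hPa: Δp = 450 hPa = 45000 Pa, q̄ = 0.01 kg/kg → 0.01 × 45000 / 9.8 = 45.92 mm
Layer 570–530 hPa: Δp = 40 hPa = 4000 Pa, q̄ = 0.00353 kg/kg → 0.00353 × 4000 / 9.8 = 1.44 mm
Layer 530–350 hPa: Δp = 180 hPa = 18000 Pa, q̄ = 0.0032 kg/kg → 0.0032 × 18000 / 9.8 = 5.88 mm
PW = 45.92 + 1.44 + 5.88 = 53.24 ≈ 53.2 mm.

PW ≈ 53.2 mm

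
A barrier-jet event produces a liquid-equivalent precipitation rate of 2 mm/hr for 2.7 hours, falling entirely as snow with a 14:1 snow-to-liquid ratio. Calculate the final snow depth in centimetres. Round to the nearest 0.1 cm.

Liquid-equivalent depth = 2 × 2.7 = 5.4 mm.
Snow depth = 5.4 mm × 14 = 75.6 mm = 7.6 cm.

snow depth ≈ 7.6 cm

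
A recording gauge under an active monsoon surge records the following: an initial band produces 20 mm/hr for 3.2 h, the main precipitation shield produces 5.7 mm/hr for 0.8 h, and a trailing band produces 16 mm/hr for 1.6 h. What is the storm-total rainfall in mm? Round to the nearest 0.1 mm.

total ≈ 94.2 mm

Total = Σ Rᵢ Δtᵢ = 20 × 3.2 + 5.7 × 0.8 + 16 × 1.6
      = 64 + 4.56 + 25.6 = 94.2 mm.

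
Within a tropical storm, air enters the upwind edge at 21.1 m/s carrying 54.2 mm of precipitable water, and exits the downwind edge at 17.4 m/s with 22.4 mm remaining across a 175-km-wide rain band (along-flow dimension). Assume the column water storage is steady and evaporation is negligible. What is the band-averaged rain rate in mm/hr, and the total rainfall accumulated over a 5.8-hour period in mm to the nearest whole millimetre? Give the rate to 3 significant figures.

Column moisture flux per unit crosswind length is F = V × PW.
Inflow: F_in = 21.1 × 54.2 = 1143.62 mm·m/s
Outflow: F_out = 17.4 × 22.4 = 389.76 mm·m/s
Steady-state rate R = (F_in − F_out)/L = (1143.62 − 389.76) / 175000 m = 4.308e-03 mm/s.
R = 4.308e-03 × 3600 = 15.5 mm/hr.
Over 5.8 h: total = 15.5 × 5.8 = 89.9 ≈ 90 mm.

R ≈ 15.5 mm/hr; total ≈ 90 mm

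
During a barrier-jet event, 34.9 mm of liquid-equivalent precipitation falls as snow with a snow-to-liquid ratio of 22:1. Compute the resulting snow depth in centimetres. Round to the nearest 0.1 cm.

Snow depth = liquid × ratio = 34.9 mm × 22 = 767.8 mm = 76.8 cm.

snow depth ≈ 76.8 cm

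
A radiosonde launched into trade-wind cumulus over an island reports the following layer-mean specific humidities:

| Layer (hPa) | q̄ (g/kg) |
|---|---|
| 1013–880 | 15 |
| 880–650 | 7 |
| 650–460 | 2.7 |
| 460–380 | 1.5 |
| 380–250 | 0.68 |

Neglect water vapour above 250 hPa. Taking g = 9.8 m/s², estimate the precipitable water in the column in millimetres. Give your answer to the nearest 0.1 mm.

Precipitable water is the column-integrated vapour mass per unit area: PW = (1/g) Σ q̄ Δp, with q in kg/kg and Δp in Pa (1 kg/m² of water = 1 mm).
Layer 1013–880 hPa: Δp = 133 hPa = 13300 Pa, q̄ = 0.015 kg/kg → 0.015 × 13300 / 9.8 = 20.36 mm
Layer 880–650 hPa: Δp = 230 hPa = 23000 Pa, q̄ = 0.007 kg/kg → 0.007 × 23000 / 9.8 = 16.43 mm
Layer 650–460 hPa: Δp = 190 hPa = 19000 Pa, q̄ = 0.0027 kg/kg → 0.0027 × 19000 / 9.8 = 5.23 mm
Layer 460–380 hPa: Δp = 80 hPa = 8000 Pa, q̄ = 0.0015 kg/kg → 0.0015 × 8000 / 9.8 = 1.22 mm
Layer 380–250 hPa: Δp = 130 hPa = 13000 Pa, q̄ = 0.00068 kg/kg → 0.00068 × 13000 / 9.8 = 0.90 mm
PW = 20.36 + 16.43 + 5.23 + 1.22 + 0.90 = 44.14 ≈ 44.1 mm.

PW ≈ 44.1 mm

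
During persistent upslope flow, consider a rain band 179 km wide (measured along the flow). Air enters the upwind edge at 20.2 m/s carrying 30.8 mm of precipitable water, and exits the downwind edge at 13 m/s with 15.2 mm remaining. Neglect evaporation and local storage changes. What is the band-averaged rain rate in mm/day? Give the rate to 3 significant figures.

R ≈ 205 mm/day

Column moisture flux per unit crosswind length is F = V × PW.
Inflow: F_in = 20.2 × 30.8 = 622.16 mm·m/s
Outflow: F_out = 13 × 15.2 = 197.6 mm·m/s
Steady-state rate R = (F_in − F_out)/L = (622.16 − 197.6) / 179000 m = 2.372e-03 mm/s.
R = 2.372e-03 × 3600 × 24 = 205 mm/day.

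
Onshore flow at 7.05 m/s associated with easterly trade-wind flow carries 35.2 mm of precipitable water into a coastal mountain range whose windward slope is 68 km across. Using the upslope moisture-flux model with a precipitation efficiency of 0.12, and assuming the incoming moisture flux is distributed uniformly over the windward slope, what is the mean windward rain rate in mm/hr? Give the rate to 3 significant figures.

R ≈ 1.58 mm/hr

Incoming column moisture flux per unit ridge length: F = V × PW = 7.05 × 35.2 = 248.16 mm·m/s.
Spread over the 68 km slope with efficiency ε = 0.12: R = ε·F/W = 0.12 × 248.16 / 68000 m = 4.379e-04 mm/s.
R = 4.379e-04 × 3600 = 1.58 mm/hr.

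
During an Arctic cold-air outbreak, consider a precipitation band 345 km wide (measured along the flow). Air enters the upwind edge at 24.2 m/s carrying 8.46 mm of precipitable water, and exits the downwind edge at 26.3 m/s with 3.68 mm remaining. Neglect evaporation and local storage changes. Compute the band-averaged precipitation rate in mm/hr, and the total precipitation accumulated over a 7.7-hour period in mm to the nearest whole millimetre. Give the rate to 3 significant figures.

Column moisture flux per unit crosswind length is F = V × PW.
Inflow: F_in = 24.2 × 8.46 = 204.732 mm·m/s
Outflow: F_out = 26.3 × 3.68 = 96.784 mm·m/s
Steady-state rate R = (F_in − F_out)/L = (204.732 − 96.784) / 345000 m = 3.129e-04 mm/s.
R = 3.129e-04 × 3600 = 1.13 mm/hr.
Over 7.7 h: total = 1.13 × 7.7 = 8.701 ≈ 9 mm.

R ≈ 1.13 mm/hr; total ≈ 9 mm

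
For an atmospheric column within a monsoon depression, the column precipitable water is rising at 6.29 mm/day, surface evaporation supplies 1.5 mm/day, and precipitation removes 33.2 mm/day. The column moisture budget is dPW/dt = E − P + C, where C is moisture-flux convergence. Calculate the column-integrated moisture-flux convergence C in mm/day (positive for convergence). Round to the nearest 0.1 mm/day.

C ≈ 38.0 mm/day

dPW/dt = +6.29 mm/day.
C = dPW/dt − E + P = (+6.29) − 1.5 + 33.2 = 38.0 mm/day.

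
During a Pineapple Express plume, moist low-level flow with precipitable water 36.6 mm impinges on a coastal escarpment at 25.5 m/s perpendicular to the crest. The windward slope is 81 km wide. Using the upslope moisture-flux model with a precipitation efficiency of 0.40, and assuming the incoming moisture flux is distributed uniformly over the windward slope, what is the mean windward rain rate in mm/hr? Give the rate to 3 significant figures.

Incoming column moisture flux per unit ridge length: F = V × PW = 25.5 × 36.6 = 933.3 mm·m/s.
Spread over the 81 km slope with efficiency ε = 0.40: R = ε·F/W = 0.40 × 933.3 / 81000 m = 4.609e-03 mm/s.
R = 4.609e-03 × 3600 = 16.6 mm/hr.

R ≈ 16.6 mm/hr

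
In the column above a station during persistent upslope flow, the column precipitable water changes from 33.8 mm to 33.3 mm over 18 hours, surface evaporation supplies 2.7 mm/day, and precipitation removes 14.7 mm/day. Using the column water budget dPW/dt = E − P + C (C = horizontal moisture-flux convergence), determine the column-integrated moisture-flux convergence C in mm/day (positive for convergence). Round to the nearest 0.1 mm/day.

C ≈ 11.3 mm/day

dPW/dt = (33.3 − 33.8) mm / (18/24 day) = -0.667 mm/day.
C = dPW/dt − E + P = (-0.667) − 2.7 + 14.7 = 11.3 mm/day.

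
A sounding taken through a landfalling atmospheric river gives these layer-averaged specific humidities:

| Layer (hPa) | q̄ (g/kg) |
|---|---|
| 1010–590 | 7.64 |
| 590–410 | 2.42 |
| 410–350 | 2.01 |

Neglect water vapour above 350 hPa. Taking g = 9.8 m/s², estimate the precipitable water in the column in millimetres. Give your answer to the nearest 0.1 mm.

Precipitable water is the column-integrated vapour mass per unit area: PW = (1/g) Σ q̄ Δp, with q in kg/kg and Δp in Pa (1 kg/m² of water = 1 mm).
Layer 1010–590 hPa: Δp = 420 hPa = 42000 Pa, q̄ = 0.00764 kg/kg → 0.00764 × 42000 / 9.8 = 32.74 mm
Layer 590–410 hPa: Δp = 180 hPa = 18000 Pa, q̄ = 0.00242 kg/kg → 0.00242 × 18000 / 9.8 = 4.44 mm
Layer 410–350 hPa: Δp = 60 hPa = 6000 Pa, q̄ = 0.00201 kg/kg → 0.00201 × 6000 / 9.8 = 1.23 mm
PW = 32.74 + 4.44 + 1.23 = 38.41 ≈ 38.4 mm.

PW ≈ 38.4 mm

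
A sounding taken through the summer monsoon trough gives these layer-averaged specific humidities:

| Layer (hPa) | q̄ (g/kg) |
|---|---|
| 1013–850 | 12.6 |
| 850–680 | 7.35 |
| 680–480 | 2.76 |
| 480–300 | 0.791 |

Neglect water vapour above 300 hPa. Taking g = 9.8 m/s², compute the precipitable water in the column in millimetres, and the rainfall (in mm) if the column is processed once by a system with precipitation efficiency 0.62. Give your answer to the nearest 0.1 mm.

Precipitable water is the column-integrated vapour mass per unit area: PW = (1/g) Σ q̄ Δp, with q in kg/kg and Δp in Pa (1 kg/m² of water = 1 mm).
Layer 1013–850 hPa: Δp = 163 hPa = 16300 Pa, q̄ = 0.0126 kg/kg → 0.0126 × 16300 / 9.8 = 20.96 mm
Layer 850–680 hPa: Δp = 170 hPa = 17000 Pa, q̄ = 0.00735 kg/kg → 0.00735 × 17000 / 9.8 = 12.75 mm
Layer 680–480 hPa: Δp = 200 hPa = 20000 Pa, q̄ = 0.00276 kg/kg → 0.00276 × 20000 / 9.8 = 5.63 mm
Layer 480–300 hPa: Δp = 180 hPa = 18000 Pa, q̄ = 0.000791 kg/kg → 0.000791 × 18000 / 9.8 = 1.45 mm
PW = 20.96 + 12.75 + 5.63 + 1.45 = 40.79 ≈ 40.8 mm.
Rainfall = ε × PW = 0.62 × 40.8 = 25.3 mm.

PW ≈ 40.8 mm; rainfall ≈ 25.3 mm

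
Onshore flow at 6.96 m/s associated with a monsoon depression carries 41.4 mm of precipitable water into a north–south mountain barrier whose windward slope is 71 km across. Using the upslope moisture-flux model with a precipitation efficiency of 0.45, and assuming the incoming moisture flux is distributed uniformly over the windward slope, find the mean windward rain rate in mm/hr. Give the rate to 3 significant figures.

Incoming column moisture flux per unit ridge length: F = V × PW = 6.96 × 41.4 = 288.144 mm·m/s.
Spread over the 71 km slope with efficiency ε = 0.45: R = ε·F/W = 0.45 × 288.144 / 71000 m = 1.826e-03 mm/s.
R = 1.826e-03 × 3600 = 6.57 mm/hr.

R ≈ 6.57 mm/hr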